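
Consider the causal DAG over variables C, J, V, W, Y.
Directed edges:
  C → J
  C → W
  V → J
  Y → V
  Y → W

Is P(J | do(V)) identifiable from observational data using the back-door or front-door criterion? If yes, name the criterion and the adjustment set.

desc(V)\{V}={J}; candidates ⊆ {C,W,Y}.
∅: V⊥J given ∅ in G with V→· removed — back-door holds.
P(J|do(V)) = P(J|V) — no adjustment needed.

P(J|do(V)): backdoor, adjust for ∅.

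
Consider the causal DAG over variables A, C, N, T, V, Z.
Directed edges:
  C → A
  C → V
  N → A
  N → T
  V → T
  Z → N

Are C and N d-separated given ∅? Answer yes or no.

Yes — C ⊥ N | ∅.

Bayes-Ball from C | ∅ reaches {A,T,V}.
N ∉ reach(C|∅) ⇒ C ⊥ N | ∅.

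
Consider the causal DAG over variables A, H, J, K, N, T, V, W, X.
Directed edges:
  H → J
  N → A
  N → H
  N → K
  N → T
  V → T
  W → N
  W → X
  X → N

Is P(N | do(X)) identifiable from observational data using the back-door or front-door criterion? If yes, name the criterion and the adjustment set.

P(N|do(X)): backdoor, adjust for {W}.

desc(X)\{X}={A,H,J,K,N,T}; candidates ⊆ {V,W}.
size 0: {}; under {} X still reaches {A,H,J,K,N,T,W} ∋ N.
{W}: X⊥N given {W} in G with X→· removed — back-door holds.
P(N|do(X)) = Σ_{W} P(N|X,W)·P(W).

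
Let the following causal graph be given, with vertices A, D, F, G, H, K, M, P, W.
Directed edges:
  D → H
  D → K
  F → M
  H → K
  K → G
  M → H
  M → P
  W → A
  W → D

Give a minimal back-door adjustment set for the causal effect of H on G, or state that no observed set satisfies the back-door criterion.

desc(H)\{H}={G,K}; candidates ⊆ {A,D,F,M,P,W}.
size 0: {}; under {} H still reaches {A,D,F,G,K,M,P,W} ∋ G.
{D}: H⊥G given {D} in G with H→· removed — back-door holds.

H→G: minimal back-door set {D}.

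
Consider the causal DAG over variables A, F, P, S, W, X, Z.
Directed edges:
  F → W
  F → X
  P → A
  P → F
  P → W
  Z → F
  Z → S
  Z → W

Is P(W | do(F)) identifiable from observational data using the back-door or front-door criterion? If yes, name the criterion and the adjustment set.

desc(F)\{F}={W,X}; candidates ⊆ {A,P,S,Z}.
size 0: {}; under {} F still reaches {A,P,S,W,Z} ∋ W.
size 1: {A}, {P}, {S} …(+1); under {A} F still reaches {P,S,W,Z} ∋ W.
{P,Z}: F⊥W given {P,Z} in G with F→· removed — back-door holds.
P(W|do(F)) = Σ_{P,Z} P(W|F,P,Z)·P(P,Z).

P(W|do(F)): backdoor, adjust for {P, Z}.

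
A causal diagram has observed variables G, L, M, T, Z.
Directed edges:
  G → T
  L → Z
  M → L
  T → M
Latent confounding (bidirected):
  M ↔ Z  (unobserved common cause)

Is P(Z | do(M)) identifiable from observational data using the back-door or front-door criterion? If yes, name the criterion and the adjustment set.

P(Z|do(M)): frontdoor, adjust for {L}.

desc(M)\{M}={L,Z}; candidates ⊆ {G,T}.
M↔Z: latent back-door arc(s) into M.
size 0: {}; under {} M still reaches {G,T,Z} ∋ Z.
size 1: {G}, {T}; under {G} M still reaches {T,Z} ∋ Z.
size 2: {G,T}; under {G,T} M still reaches {Z} ∋ Z.
M↔Z cannot be blocked by any observed set — no back-door set.
{L}: (i) intercepts every directed M→Z path; (ii) no back-door M→{L}; (iii) {M} blocks every back-door {L}→Z. Front-door holds.
P(Z|do(M)) = Σ_{L} P(L|M) Σ_{M'} P(Z|L,M')P(M').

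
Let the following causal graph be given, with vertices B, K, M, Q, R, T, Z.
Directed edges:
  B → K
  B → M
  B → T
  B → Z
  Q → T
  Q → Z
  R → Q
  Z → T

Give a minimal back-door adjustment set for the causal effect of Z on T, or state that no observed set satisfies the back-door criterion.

Z→T: minimal back-door set {B, Q}.

desc(Z)\{Z}={T}; candidates ⊆ {B,K,M,Q,R}.
size 0: {}; under {} Z still reaches {B,K,M,Q,R,T} ∋ T.
size 1: {B}, {K}, {M} …(+2); under {B} Z still reaches {Q,R,T} ∋ T.
{B,Q}: Z⊥T given {B,Q} in G with Z→· removed — back-door holds.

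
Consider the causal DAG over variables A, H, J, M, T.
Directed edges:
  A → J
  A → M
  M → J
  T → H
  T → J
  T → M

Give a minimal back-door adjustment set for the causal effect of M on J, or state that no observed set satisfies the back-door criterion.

M→J: minimal back-door set {A, T}.

desc(M)\{M}={J}; candidates ⊆ {A,H,T}.
size 0: {}; under {} M still reaches {A,H,J,T} ∋ J.
size 1: {A}, {H}, {T}; under {A} M still reaches {H,J,T} ∋ J.
{A,T}: M⊥J given {A,T} in G with M→· removed — back-door holds.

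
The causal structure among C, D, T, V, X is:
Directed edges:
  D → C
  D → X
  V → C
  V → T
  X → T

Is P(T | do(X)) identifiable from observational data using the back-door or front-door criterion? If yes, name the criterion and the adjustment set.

P(T|do(X)): backdoor, adjust for ∅.

desc(X)\{X}={T}; candidates ⊆ {C,D,V}.
∅: X⊥T given ∅ in G with X→· removed — back-door holds.
P(T|do(X)) = P(T|X) — no adjustment needed.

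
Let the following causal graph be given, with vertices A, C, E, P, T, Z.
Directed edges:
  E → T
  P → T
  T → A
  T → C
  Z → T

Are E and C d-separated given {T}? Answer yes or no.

Bayes-Ball from E | {T} reaches {P,Z}.
C ∉ reach(E|{T}) ⇒ E ⊥ C | {T}.

Yes — E ⊥ C | {T}.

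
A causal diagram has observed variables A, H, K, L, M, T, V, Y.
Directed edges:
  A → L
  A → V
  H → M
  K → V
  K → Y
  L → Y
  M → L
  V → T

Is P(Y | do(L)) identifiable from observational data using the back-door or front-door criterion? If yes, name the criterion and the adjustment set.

desc(L)\{L}={Y}; candidates ⊆ {A,H,K,M,T,V}.
∅: L⊥Y given ∅ in G with L→· removed — back-door holds.
P(Y|do(L)) = P(Y|L) — no adjustment needed.

P(Y|do(L)): backdoor, adjust for ∅.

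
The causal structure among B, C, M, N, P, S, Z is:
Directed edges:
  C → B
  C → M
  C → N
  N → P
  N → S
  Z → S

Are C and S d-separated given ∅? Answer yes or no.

Bayes-Ball from C | ∅ reaches {B,M,N,P,S}.
S ∈ reach(C|∅) ⇒ C ⊥̸ S | ∅.

No — C and S are d-connected given ∅.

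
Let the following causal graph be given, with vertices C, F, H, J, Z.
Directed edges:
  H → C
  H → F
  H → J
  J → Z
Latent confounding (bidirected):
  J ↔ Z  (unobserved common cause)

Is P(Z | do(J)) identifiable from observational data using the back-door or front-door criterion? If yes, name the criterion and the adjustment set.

P(Z|do(J)): not identifiable (no BD/FD set).

desc(J)\{J}={Z}; candidates ⊆ {C,F,H}.
J↔Z: latent back-door arc(s) into J.
size 0: {}; under {} J still reaches {C,F,H,Z} ∋ Z.
size 1: {C}, {F}, {H}; under {C} J still reaches {F,H,Z} ∋ Z.
size 2: {C,F}, {C,H}, {F,H}; under {C,F} J still reaches {H,Z} ∋ Z.
J↔Z cannot be blocked by any observed set — no back-door set.
No mediator lies on a directed J→…→Z path.
Neither criterion identifies P(Z|do(J)) in this graph.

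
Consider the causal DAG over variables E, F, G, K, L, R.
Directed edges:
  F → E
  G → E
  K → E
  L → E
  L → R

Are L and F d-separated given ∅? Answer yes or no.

Bayes-Ball from L | ∅ reaches {E,R}.
F ∉ reach(L|∅) ⇒ L ⊥ F | ∅.

Yes — L ⊥ F | ∅.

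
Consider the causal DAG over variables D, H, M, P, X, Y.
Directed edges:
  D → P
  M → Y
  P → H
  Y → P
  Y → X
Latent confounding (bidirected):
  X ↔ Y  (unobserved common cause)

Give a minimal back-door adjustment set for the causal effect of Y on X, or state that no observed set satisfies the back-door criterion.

Y→X: no observed back-door set.

desc(Y)\{Y}={H,P,X}; candidates ⊆ {D,M}.
Y↔X: latent back-door arc(s) into Y.
size 0: {}; under {} Y still reaches {M,X} ∋ X.
size 1: {D}, {M}; under {D} Y still reaches {M,X} ∋ X.
size 2: {D,M}; under {D,M} Y still reaches {X} ∋ X.
Y↔X cannot be blocked by any observed set — no back-door set.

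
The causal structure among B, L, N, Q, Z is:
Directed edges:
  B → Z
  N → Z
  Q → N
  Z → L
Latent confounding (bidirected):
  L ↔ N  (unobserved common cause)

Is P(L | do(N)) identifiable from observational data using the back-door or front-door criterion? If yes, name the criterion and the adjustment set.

desc(N)\{N}={L,Z}; candidates ⊆ {B,Q}.
N↔L: latent back-door arc(s) into N.
size 0: {}; under {} N still reaches {L,Q} ∋ L.
size 1: {B}, {Q}; under {B} N still reaches {L,Q} ∋ L.
size 2: {B,Q}; under {B,Q} N still reaches {L} ∋ L.
N↔L cannot be blocked by any observed set — no back-door set.
{Z}: (i) intercepts every directed N→L path; (ii) no back-door N→{Z}; (iii) {N} blocks every back-door {Z}→L. Front-door holds.
P(L|do(N)) = Σ_{Z} P(Z|N) Σ_{N'} P(L|Z,N')P(N').

P(L|do(N)): frontdoor, adjust for {Z}.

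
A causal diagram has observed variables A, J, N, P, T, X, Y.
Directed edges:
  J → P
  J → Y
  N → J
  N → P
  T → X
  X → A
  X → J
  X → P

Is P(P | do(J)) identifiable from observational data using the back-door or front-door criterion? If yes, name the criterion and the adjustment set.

desc(J)\{J}={P,Y}; candidates ⊆ {A,N,T,X}.
size 0: {}; under {} J still reaches {A,N,P,T,X} ∋ P.
size 1: {A}, {N}, {T} …(+1); under {A} J still reaches {N,P,T,X} ∋ P.
{N,X}: J⊥P given {N,X} in G with J→· removed — back-door holds.
P(P|do(J)) = Σ_{N,X} P(P|J,N,X)·P(N,X).

P(P|do(J)): backdoor, adjust for {N, X}.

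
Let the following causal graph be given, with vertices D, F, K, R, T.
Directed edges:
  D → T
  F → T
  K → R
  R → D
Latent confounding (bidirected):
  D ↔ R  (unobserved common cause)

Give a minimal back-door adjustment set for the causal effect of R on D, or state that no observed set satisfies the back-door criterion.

desc(R)\{R}={D,T}; candidates ⊆ {F,K}.
R↔D: latent back-door arc(s) into R.
size 0: {}; under {} R still reaches {D,K,T} ∋ D.
size 1: {F}, {K}; under {F} R still reaches {D,K,T} ∋ D.
size 2: {F,K}; under {F,K} R still reaches {D,T} ∋ D.
R↔D cannot be blocked by any observed set — no back-door set.

R→D: no observed back-door set.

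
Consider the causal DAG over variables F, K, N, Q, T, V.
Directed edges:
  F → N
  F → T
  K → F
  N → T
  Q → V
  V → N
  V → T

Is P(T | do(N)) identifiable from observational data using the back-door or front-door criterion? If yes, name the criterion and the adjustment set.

desc(N)\{N}={T}; candidates ⊆ {F,K,Q,V}.
size 0: {}; under {} N still reaches {F,K,Q,T,V} ∋ T.
size 1: {F}, {K}, {Q} …(+1); under {F} N still reaches {Q,T,V} ∋ T.
{F,V}: N⊥T given {F,V} in G with N→· removed — back-door holds.
P(T|do(N)) = Σ_{F,V} P(T|N,F,V)·P(F,V).

P(T|do(N)): backdoor, adjust for {F, V}.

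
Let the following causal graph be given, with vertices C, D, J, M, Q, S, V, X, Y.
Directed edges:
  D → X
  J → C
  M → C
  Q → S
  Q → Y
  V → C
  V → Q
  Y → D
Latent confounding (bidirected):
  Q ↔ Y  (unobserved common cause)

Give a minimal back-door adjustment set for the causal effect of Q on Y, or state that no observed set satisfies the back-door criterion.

Q→Y: no observed back-door set.

desc(Q)\{Q}={D,S,X,Y}; candidates ⊆ {C,J,M,V}.
Q↔Y: latent back-door arc(s) into Q.
size 0: {}; under {} Q still reaches {C,D,V,X,Y} ∋ Y.
size 1: {C}, {J}, {M} …(+1); under {C} Q still reaches {D,J,M,V,X,Y} ∋ Y.
size 2: {C,J}, {C,M}, {C,V} …(+3); under {C,J} Q still reaches {D,M,V,X,Y} ∋ Y.
Q↔Y cannot be blocked by any observed set — no back-door set.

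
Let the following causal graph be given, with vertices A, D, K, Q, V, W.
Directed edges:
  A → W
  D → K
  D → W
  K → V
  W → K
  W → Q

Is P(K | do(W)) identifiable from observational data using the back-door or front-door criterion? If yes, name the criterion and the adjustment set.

desc(W)\{W}={K,Q,V}; candidates ⊆ {A,D}.
size 0: {}; under {} W still reaches {A,D,K,V} ∋ K.
{D}: W⊥K given {D} in G with W→· removed — back-door holds.
P(K|do(W)) = Σ_{D} P(K|W,D)·P(D).

P(K|do(W)): backdoor, adjust for {D}.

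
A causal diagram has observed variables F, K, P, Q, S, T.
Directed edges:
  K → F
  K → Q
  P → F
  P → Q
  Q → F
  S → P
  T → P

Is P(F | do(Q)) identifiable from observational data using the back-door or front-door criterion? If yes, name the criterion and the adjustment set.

P(F|do(Q)): backdoor, adjust for {K, P}.

desc(Q)\{Q}={F}; candidates ⊆ {K,P,S,T}.
size 0: {}; under {} Q still reaches {F,K,P,S,T} ∋ F.
size 1: {K}, {P}, {S} …(+1); under {K} Q still reaches {F,P,S,T} ∋ F.
{K,P}: Q⊥F given {K,P} in G with Q→· removed — back-door holds.
P(F|do(Q)) = Σ_{K,P} P(F|Q,K,P)·P(K,P).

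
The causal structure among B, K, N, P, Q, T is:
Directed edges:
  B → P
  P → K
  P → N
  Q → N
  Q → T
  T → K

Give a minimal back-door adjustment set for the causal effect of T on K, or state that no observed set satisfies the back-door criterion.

T→K: minimal back-door set ∅.

desc(T)\{T}={K}; candidates ⊆ {B,N,P,Q}.
∅: T⊥K given ∅ in G with T→· removed — back-door holds.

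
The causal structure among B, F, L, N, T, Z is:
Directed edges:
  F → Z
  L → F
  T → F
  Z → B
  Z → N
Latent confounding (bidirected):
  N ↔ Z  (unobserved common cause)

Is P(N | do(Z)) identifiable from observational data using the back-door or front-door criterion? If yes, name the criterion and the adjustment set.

desc(Z)\{Z}={B,N}; candidates ⊆ {F,L,T}.
Z↔N: latent back-door arc(s) into Z.
size 0: {}; under {} Z still reaches {F,L,N,T} ∋ N.
size 1: {F}, {L}, {T}; under {F} Z still reaches {N} ∋ N.
size 2: {F,L}, {F,T}, {L,T}; under {F,L} Z still reaches {N} ∋ N.
Z↔N cannot be blocked by any observed set — no back-door set.
No mediator lies on a directed Z→…→N path.
Neither criterion identifies P(N|do(Z)) in this graph.

P(N|do(Z)): not identifiable (no BD/FD set).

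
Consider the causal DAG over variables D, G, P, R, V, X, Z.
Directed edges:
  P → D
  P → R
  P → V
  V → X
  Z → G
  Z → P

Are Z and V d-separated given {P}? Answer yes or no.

Bayes-Ball from Z | {P} reaches {G}.
V ∉ reach(Z|{P}) ⇒ Z ⊥ V | {P}.

Yes — Z ⊥ V | {P}.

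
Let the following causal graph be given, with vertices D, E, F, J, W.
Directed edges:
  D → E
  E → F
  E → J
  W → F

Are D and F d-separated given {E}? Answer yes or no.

Bayes-Ball from D | {E} reaches ∅.
F ∉ reach(D|{E}) ⇒ D ⊥ F | {E}.

Yes — D ⊥ F | {E}.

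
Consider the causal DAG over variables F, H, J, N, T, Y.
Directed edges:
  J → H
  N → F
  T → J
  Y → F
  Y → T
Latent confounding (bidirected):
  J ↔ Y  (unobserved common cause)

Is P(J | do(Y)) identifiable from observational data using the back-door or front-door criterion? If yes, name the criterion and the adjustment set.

P(J|do(Y)): frontdoor, adjust for {T}.

desc(Y)\{Y}={F,H,J,T}; candidates ⊆ {N}.
Y↔J: latent back-door arc(s) into Y.
size 0: {}; under {} Y still reaches {H,J} ∋ J.
size 1: {N}; under {N} Y still reaches {H,J} ∋ J.
Y↔J cannot be blocked by any observed set — no back-door set.
{T}: (i) intercepts every directed Y→J path; (ii) no back-door Y→{T}; (iii) {Y} blocks every back-door {T}→J. Front-door holds.
P(J|do(Y)) = Σ_{T} P(T|Y) Σ_{Y'} P(J|T,Y')P(Y').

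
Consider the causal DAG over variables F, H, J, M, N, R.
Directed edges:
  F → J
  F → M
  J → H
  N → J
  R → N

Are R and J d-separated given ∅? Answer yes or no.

Bayes-Ball from R | ∅ reaches {H,J,N}.
J ∈ reach(R|∅) ⇒ R ⊥̸ J | ∅.

No — R and J are d-connected given ∅.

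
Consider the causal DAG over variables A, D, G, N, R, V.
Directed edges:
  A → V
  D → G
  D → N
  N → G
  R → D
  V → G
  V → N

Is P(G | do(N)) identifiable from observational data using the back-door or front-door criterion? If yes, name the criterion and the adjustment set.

P(G|do(N)): backdoor, adjust for {D, V}.

desc(N)\{N}={G}; candidates ⊆ {A,D,R,V}.
size 0: {}; under {} N still reaches {A,D,G,R,V} ∋ G.
size 1: {A}, {D}, {R} …(+1); under {A} N still reaches {D,G,R,V} ∋ G.
{D,V}: N⊥G given {D,V} in G with N→· removed — back-door holds.
P(G|do(N)) = Σ_{D,V} P(G|N,D,V)·P(D,V).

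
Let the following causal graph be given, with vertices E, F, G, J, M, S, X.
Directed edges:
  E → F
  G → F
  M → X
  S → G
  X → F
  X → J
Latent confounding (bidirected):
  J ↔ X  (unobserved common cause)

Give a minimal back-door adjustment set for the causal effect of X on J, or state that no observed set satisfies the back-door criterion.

X→J: no observed back-door set.

desc(X)\{X}={F,J}; candidates ⊆ {E,G,M,S}.
X↔J: latent back-door arc(s) into X.
size 0: {}; under {} X still reaches {J,M} ∋ J.
size 1: {E}, {G}, {M} …(+1); under {E} X still reaches {J,M} ∋ J.
size 2: {E,G}, {E,M}, {E,S} …(+3); under {E,G} X still reaches {J,M} ∋ J.
X↔J cannot be blocked by any observed set — no back-door set.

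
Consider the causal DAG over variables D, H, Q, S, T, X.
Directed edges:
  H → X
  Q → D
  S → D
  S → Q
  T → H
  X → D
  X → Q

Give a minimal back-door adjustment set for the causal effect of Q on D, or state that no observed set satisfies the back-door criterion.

desc(Q)\{Q}={D}; candidates ⊆ {H,S,T,X}.
size 0: {}; under {} Q still reaches {D,H,S,T,X} ∋ D.
size 1: {H}, {S}, {T} …(+1); under {H} Q still reaches {D,S,X} ∋ D.
{S,X}: Q⊥D given {S,X} in G with Q→· removed — back-door holds.

Q→D: minimal back-door set {S, X}.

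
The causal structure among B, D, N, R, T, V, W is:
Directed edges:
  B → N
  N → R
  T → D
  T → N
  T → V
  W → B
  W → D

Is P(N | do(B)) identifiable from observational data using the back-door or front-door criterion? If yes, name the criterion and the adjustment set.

P(N|do(B)): backdoor, adjust for ∅.

desc(B)\{B}={N,R}; candidates ⊆ {D,T,V,W}.
∅: B⊥N given ∅ in G with B→· removed — back-door holds.
P(N|do(B)) = P(N|B) — no adjustment needed.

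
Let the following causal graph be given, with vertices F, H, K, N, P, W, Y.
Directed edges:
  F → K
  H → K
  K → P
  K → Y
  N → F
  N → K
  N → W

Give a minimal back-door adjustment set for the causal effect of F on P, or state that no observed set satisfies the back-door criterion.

F→P: minimal back-door set {N}.

desc(F)\{F}={K,P,Y}; candidates ⊆ {H,N,W}.
size 0: {}; under {} F still reaches {K,N,P,W,Y} ∋ P.
{N}: F⊥P given {N} in G with F→· removed — back-door holds.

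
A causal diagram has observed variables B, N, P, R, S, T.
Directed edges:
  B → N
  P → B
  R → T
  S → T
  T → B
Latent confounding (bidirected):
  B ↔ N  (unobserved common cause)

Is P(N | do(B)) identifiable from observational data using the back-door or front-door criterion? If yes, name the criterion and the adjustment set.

desc(B)\{B}={N}; candidates ⊆ {P,R,S,T}.
B↔N: latent back-door arc(s) into B.
size 0: {}; under {} B still reaches {N,P,R,S,T} ∋ N.
size 1: {P}, {R}, {S} …(+1); under {P} B still reaches {N,R,S,T} ∋ N.
size 2: {P,R}, {P,S}, {P,T} …(+3); under {P,R} B still reaches {N,S,T} ∋ N.
B↔N cannot be blocked by any observed set — no back-door set.
No mediator lies on a directed B→…→N path.
Neither criterion identifies P(N|do(B)) in this graph.

P(N|do(B)): not identifiable (no BD/FD set).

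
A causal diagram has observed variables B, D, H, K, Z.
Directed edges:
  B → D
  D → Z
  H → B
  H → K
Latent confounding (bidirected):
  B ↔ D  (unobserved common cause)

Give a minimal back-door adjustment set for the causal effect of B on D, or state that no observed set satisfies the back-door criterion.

desc(B)\{B}={D,Z}; candidates ⊆ {H,K}.
B↔D: latent back-door arc(s) into B.
size 0: {}; under {} B still reaches {D,H,K,Z} ∋ D.
size 1: {H}, {K}; under {H} B still reaches {D,Z} ∋ D.
size 2: {H,K}; under {H,K} B still reaches {D,Z} ∋ D.
B↔D cannot be blocked by any observed set — no back-door set.

B→D: no observed back-door set.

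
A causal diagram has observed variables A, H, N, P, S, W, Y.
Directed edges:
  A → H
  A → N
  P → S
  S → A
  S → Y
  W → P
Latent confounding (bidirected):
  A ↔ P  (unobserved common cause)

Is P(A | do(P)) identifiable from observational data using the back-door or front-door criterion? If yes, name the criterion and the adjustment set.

P(A|do(P)): frontdoor, adjust for {S}.

desc(P)\{P}={A,H,N,S,Y}; candidates ⊆ {W}.
P↔A: latent back-door arc(s) into P.
size 0: {}; under {} P still reaches {A,H,N,W} ∋ A.
size 1: {W}; under {W} P still reaches {A,H,N} ∋ A.
P↔A cannot be blocked by any observed set — no back-door set.
{S}: (i) intercepts every directed P→A path; (ii) no back-door P→{S}; (iii) {P} blocks every back-door {S}→A. Front-door holds.
P(A|do(P)) = Σ_{S} P(S|P) Σ_{P'} P(A|S,P')P(P').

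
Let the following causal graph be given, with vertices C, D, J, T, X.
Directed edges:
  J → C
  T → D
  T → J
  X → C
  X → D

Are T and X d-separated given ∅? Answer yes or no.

Bayes-Ball from T | ∅ reaches {C,D,J}.
X ∉ reach(T|∅) ⇒ T ⊥ X | ∅.

Yes — T ⊥ X | ∅.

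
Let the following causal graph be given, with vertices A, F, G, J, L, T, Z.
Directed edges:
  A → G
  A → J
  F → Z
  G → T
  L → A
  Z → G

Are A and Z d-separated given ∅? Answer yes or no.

Yes — A ⊥ Z | ∅.

Bayes-Ball from A | ∅ reaches {G,J,L,T}.
Z ∉ reach(A|∅) ⇒ A ⊥ Z | ∅.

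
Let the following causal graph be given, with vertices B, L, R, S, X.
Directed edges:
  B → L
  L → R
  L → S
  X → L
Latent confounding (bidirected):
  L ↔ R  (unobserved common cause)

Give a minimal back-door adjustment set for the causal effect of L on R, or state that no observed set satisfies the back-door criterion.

L→R: no observed back-door set.

desc(L)\{L}={R,S}; candidates ⊆ {B,X}.
L↔R: latent back-door arc(s) into L.
size 0: {}; under {} L still reaches {B,R,X} ∋ R.
size 1: {B}, {X}; under {B} L still reaches {R,X} ∋ R.
size 2: {B,X}; under {B,X} L still reaches {R} ∋ R.
L↔R cannot be blocked by any observed set — no back-door set.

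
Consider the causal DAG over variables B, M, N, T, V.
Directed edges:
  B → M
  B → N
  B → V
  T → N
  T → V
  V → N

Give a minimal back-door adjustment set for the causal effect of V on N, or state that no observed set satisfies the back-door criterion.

desc(V)\{V}={N}; candidates ⊆ {B,M,T}.
size 0: {}; under {} V still reaches {B,M,N,T} ∋ N.
size 1: {B}, {M}, {T}; under {B} V still reaches {N,T} ∋ N.
{B,T}: V⊥N given {B,T} in G with V→· removed — back-door holds.

V→N: minimal back-door set {B, T}.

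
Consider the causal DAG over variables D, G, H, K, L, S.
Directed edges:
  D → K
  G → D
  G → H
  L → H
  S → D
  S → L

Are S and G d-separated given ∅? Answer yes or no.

Bayes-Ball from S | ∅ reaches {D,H,K,L}.
G ∉ reach(S|∅) ⇒ S ⊥ G | ∅.

Yes — S ⊥ G | ∅.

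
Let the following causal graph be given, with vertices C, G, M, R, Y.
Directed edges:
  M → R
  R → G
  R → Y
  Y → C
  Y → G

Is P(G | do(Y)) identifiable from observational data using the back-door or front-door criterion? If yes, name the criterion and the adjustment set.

desc(Y)\{Y}={C,G}; candidates ⊆ {M,R}.
size 0: {}; under {} Y still reaches {G,M,R} ∋ G.
{R}: Y⊥G given {R} in G with Y→· removed — back-door holds.
P(G|do(Y)) = Σ_{R} P(G|Y,R)·P(R).

P(G|do(Y)): backdoor, adjust for {R}.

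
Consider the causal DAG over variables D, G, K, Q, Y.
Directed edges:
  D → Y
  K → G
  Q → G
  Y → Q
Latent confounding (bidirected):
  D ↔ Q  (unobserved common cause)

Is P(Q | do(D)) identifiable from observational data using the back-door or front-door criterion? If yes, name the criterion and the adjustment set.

P(Q|do(D)): frontdoor, adjust for {Y}.

desc(D)\{D}={G,Q,Y}; candidates ⊆ {K}.
D↔Q: latent back-door arc(s) into D.
size 0: {}; under {} D still reaches {G,Q} ∋ Q.
size 1: {K}; under {K} D still reaches {G,Q} ∋ Q.
D↔Q cannot be blocked by any observed set — no back-door set.
{Y}: (i) intercepts every directed D→Q path; (ii) no back-door D→{Y}; (iii) {D} blocks every back-door {Y}→Q. Front-door holds.
P(Q|do(D)) = Σ_{Y} P(Y|D) Σ_{D'} P(Q|Y,D')P(D').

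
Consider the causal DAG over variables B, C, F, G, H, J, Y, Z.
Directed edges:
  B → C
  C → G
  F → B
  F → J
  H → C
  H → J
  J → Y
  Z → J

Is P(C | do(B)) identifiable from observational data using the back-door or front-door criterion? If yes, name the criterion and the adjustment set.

desc(B)\{B}={C,G}; candidates ⊆ {F,H,J,Y,Z}.
∅: B⊥C given ∅ in G with B→· removed — back-door holds.
P(C|do(B)) = P(C|B) — no adjustment needed.

P(C|do(B)): backdoor, adjust for ∅.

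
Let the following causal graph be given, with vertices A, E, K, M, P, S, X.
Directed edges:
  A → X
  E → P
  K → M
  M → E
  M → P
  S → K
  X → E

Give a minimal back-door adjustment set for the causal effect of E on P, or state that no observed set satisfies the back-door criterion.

E→P: minimal back-door set {M}.

desc(E)\{E}={P}; candidates ⊆ {A,K,M,S,X}.
size 0: {}; under {} E still reaches {A,K,M,P,S,X} ∋ P.
{M}: E⊥P given {M} in G with E→· removed — back-door holds.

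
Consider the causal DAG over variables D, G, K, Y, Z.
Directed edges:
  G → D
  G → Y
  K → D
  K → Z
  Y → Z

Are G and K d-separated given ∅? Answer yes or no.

Bayes-Ball from G | ∅ reaches {D,Y,Z}.
K ∉ reach(G|∅) ⇒ G ⊥ K | ∅.

Yes — G ⊥ K | ∅.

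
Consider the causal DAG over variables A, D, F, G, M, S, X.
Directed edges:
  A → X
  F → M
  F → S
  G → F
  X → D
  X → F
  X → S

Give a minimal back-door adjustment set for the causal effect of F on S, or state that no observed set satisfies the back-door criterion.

F→S: minimal back-door set {X}.

desc(F)\{F}={M,S}; candidates ⊆ {A,D,G,X}.
size 0: {}; under {} F still reaches {A,D,G,S,X} ∋ S.
{X}: F⊥S given {X} in G with F→· removed — back-door holds.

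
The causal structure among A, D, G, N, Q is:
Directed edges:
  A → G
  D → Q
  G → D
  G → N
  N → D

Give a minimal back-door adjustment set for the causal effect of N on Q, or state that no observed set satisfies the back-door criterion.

N→Q: minimal back-door set {G}.

desc(N)\{N}={D,Q}; candidates ⊆ {A,G}.
size 0: {}; under {} N still reaches {A,D,G,Q} ∋ Q.
{G}: N⊥Q given {G} in G with N→· removed — back-door holds.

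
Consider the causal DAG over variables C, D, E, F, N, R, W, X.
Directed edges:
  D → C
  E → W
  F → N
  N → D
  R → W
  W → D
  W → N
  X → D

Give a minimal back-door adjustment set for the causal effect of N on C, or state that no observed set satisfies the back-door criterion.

desc(N)\{N}={C,D}; candidates ⊆ {E,F,R,W,X}.
size 0: {}; under {} N still reaches {C,D,E,F,R,W} ∋ C.
{W}: N⊥C given {W} in G with N→· removed — back-door holds.

N→C: minimal back-door set {W}.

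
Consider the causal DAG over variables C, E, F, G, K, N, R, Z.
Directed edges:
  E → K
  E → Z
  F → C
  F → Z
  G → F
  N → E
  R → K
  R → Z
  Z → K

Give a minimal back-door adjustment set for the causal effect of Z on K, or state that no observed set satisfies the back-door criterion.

Z→K: minimal back-door set {E, R}.

desc(Z)\{Z}={K}; candidates ⊆ {C,E,F,G,N,R}.
size 0: {}; under {} Z still reaches {C,E,F,G,K,N,R} ∋ K.
size 1: {C}, {E}, {F} …(+3); under {C} Z still reaches {E,F,G,K,N,R} ∋ K.
{E,R}: Z⊥K given {E,R} in G with Z→· removed — back-door holds.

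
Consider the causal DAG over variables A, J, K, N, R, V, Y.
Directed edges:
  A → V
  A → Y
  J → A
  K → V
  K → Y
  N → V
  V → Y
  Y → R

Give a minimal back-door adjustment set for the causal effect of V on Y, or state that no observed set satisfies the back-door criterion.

V→Y: minimal back-door set {A, K}.

desc(V)\{V}={R,Y}; candidates ⊆ {A,J,K,N}.
size 0: {}; under {} V still reaches {A,J,K,N,R,Y} ∋ Y.
size 1: {A}, {J}, {K} …(+1); under {A} V still reaches {K,N,R,Y} ∋ Y.
{A,K}: V⊥Y given {A,K} in G with V→· removed — back-door holds.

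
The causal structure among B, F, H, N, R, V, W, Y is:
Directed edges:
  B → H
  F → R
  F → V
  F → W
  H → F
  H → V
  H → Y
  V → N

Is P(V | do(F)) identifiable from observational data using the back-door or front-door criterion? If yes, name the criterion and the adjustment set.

desc(F)\{F}={N,R,V,W}; candidates ⊆ {B,H,Y}.
size 0: {}; under {} F still reaches {B,H,N,V,Y} ∋ V.
{H}: F⊥V given {H} in G with F→· removed — back-door holds.
P(V|do(F)) = Σ_{H} P(V|F,H)·P(H).

P(V|do(F)): backdoor, adjust for {H}.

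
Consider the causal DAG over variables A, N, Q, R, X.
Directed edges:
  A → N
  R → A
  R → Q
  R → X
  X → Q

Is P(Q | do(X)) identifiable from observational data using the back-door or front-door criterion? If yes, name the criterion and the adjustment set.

P(Q|do(X)): backdoor, adjust for {R}.

desc(X)\{X}={Q}; candidates ⊆ {A,N,R}.
size 0: {}; under {} X still reaches {A,N,Q,R} ∋ Q.
{R}: X⊥Q given {R} in G with X→· removed — back-door holds.
P(Q|do(X)) = Σ_{R} P(Q|X,R)·P(R).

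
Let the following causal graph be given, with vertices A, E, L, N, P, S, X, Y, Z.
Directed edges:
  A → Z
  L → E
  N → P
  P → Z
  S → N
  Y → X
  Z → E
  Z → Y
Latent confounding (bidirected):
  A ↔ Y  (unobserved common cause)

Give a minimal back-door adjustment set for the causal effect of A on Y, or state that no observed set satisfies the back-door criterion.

desc(A)\{A}={E,X,Y,Z}; candidates ⊆ {L,N,P,S}.
A↔Y: latent back-door arc(s) into A.
size 0: {}; under {} A still reaches {X,Y} ∋ Y.
size 1: {L}, {N}, {P} …(+1); under {L} A still reaches {X,Y} ∋ Y.
size 2: {L,N}, {L,P}, {L,S} …(+3); under {L,N} A still reaches {X,Y} ∋ Y.
A↔Y cannot be blocked by any observed set — no back-door set.

A→Y: no observed back-door set.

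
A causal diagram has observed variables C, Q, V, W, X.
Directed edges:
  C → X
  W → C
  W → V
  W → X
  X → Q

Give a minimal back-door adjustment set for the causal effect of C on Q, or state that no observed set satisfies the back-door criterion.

desc(C)\{C}={Q,X}; candidates ⊆ {V,W}.
size 0: {}; under {} C still reaches {Q,V,W,X} ∋ Q.
{W}: C⊥Q given {W} in G with C→· removed — back-door holds.

C→Q: minimal back-door set {W}.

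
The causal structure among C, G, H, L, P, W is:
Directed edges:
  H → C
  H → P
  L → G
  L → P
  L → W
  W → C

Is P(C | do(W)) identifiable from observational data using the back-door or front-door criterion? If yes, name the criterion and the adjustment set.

desc(W)\{W}={C}; candidates ⊆ {G,H,L,P}.
∅: W⊥C given ∅ in G with W→· removed — back-door holds.
P(C|do(W)) = P(C|W) — no adjustment needed.

P(C|do(W)): backdoor, adjust for ∅.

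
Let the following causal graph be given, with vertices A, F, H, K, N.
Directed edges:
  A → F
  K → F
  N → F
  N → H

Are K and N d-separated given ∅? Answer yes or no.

Yes — K ⊥ N | ∅.

Bayes-Ball from K | ∅ reaches {F}.
N ∉ reach(K|∅) ⇒ K ⊥ N | ∅.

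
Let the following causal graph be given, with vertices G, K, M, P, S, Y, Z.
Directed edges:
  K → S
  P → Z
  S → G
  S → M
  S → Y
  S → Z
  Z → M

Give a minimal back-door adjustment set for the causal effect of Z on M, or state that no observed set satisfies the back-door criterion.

desc(Z)\{Z}={M}; candidates ⊆ {G,K,P,S,Y}.
size 0: {}; under {} Z still reaches {G,K,M,P,S,Y} ∋ M.
{S}: Z⊥M given {S} in G with Z→· removed — back-door holds.

Z→M: minimal back-door set {S}.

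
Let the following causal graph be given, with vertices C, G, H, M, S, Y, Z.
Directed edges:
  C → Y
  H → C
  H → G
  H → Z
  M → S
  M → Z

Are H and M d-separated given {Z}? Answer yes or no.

Bayes-Ball from H | {Z} reaches {C,G,M,S,Y}.
M ∈ reach(H|{Z}) ⇒ H ⊥̸ M | {Z}.

No — H and M are d-connected given {Z}.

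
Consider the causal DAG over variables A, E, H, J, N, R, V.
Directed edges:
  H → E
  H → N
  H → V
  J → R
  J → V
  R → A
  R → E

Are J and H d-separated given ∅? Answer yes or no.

Yes — J ⊥ H | ∅.

Bayes-Ball from J | ∅ reaches {A,E,R,V}.
H ∉ reach(J|∅) ⇒ J ⊥ H | ∅.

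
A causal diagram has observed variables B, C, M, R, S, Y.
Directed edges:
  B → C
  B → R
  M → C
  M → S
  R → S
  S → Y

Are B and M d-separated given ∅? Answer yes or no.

Yes — B ⊥ M | ∅.

Bayes-Ball from B | ∅ reaches {C,R,S,Y}.
M ∉ reach(B|∅) ⇒ B ⊥ M | ∅.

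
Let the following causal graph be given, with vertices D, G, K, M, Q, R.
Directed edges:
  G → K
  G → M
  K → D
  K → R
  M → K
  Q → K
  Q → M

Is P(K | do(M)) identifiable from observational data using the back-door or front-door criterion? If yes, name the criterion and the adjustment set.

P(K|do(M)): backdoor, adjust for {G, Q}.

desc(M)\{M}={D,K,R}; candidates ⊆ {G,Q}.
size 0: {}; under {} M still reaches {D,G,K,Q,R} ∋ K.
size 1: {G}, {Q}; under {G} M still reaches {D,K,Q,R} ∋ K.
{G,Q}: M⊥K given {G,Q} in G with M→· removed — back-door holds.
P(K|do(M)) = Σ_{G,Q} P(K|M,G,Q)·P(G,Q).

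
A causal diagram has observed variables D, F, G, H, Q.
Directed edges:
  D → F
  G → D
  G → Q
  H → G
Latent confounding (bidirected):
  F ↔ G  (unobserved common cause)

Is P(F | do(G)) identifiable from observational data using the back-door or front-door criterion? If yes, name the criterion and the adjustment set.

P(F|do(G)): frontdoor, adjust for {D}.

desc(G)\{G}={D,F,Q}; candidates ⊆ {H}.
G↔F: latent back-door arc(s) into G.
size 0: {}; under {} G still reaches {F,H} ∋ F.
size 1: {H}; under {H} G still reaches {F} ∋ F.
G↔F cannot be blocked by any observed set — no back-door set.
{D}: (i) intercepts every directed G→F path; (ii) no back-door G→{D}; (iii) {G} blocks every back-door {D}→F. Front-door holds.
P(F|do(G)) = Σ_{D} P(D|G) Σ_{G'} P(F|D,G')P(G').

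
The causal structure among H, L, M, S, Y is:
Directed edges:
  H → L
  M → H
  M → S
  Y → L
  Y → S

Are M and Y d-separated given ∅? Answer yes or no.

Yes — M ⊥ Y | ∅.

Bayes-Ball from M | ∅ reaches {H,L,S}.
Y ∉ reach(M|∅) ⇒ M ⊥ Y | ∅.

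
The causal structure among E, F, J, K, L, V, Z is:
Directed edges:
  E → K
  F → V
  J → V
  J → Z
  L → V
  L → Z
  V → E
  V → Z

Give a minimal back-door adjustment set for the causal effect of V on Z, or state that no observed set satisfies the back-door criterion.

desc(V)\{V}={E,K,Z}; candidates ⊆ {F,J,L}.
size 0: {}; under {} V still reaches {F,J,L,Z} ∋ Z.
size 1: {F}, {J}, {L}; under {F} V still reaches {J,L,Z} ∋ Z.
{J,L}: V⊥Z given {J,L} in G with V→· removed — back-door holds.

V→Z: minimal back-door set {J, L}.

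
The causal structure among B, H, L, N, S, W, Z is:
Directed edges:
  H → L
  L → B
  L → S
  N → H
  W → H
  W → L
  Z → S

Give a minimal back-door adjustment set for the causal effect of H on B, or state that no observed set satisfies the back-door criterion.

desc(H)\{H}={B,L,S}; candidates ⊆ {N,W,Z}.
size 0: {}; under {} H still reaches {B,L,N,S,W} ∋ B.
{W}: H⊥B given {W} in G with H→· removed — back-door holds.

H→B: minimal back-door set {W}.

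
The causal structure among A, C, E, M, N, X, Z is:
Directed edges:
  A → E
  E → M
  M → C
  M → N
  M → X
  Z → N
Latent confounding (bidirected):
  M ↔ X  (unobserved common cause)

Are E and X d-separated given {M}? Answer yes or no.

No — E and X are d-connected given {M}.

Bayes-Ball from E | {M} reaches {A,X}.
X ∈ reach(E|{M}) ⇒ E ⊥̸ X | {M}.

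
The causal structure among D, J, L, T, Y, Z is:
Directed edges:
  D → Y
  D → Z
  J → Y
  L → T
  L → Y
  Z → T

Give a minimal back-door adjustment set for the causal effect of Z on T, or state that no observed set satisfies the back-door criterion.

desc(Z)\{Z}={T}; candidates ⊆ {D,J,L,Y}.
∅: Z⊥T given ∅ in G with Z→· removed — back-door holds.

Z→T: minimal back-door set ∅.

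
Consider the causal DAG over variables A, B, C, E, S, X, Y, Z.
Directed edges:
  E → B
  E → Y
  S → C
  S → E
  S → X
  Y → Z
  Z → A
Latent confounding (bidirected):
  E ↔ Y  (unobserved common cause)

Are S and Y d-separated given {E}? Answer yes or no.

No — S and Y are d-connected given {E}.

Bayes-Ball from S | {E} reaches {A,C,X,Y,Z}.
Y ∈ reach(S|{E}) ⇒ S ⊥̸ Y | {E}.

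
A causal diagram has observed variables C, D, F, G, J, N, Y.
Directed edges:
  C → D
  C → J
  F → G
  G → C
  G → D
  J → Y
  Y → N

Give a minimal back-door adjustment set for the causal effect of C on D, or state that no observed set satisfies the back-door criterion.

C→D: minimal back-door set {G}.

desc(C)\{C}={D,J,N,Y}; candidates ⊆ {F,G}.
size 0: {}; under {} C still reaches {D,F,G} ∋ D.
{G}: C⊥D given {G} in G with C→· removed — back-door holds.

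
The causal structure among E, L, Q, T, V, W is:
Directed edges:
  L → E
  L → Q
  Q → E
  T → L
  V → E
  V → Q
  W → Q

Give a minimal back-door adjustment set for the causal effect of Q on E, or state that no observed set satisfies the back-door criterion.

desc(Q)\{Q}={E}; candidates ⊆ {L,T,V,W}.
size 0: {}; under {} Q still reaches {E,L,T,V,W} ∋ E.
size 1: {L}, {T}, {V} …(+1); under {L} Q still reaches {E,V,W} ∋ E.
{L,V}: Q⊥E given {L,V} in G with Q→· removed — back-door holds.

Q→E: minimal back-door set {L, V}.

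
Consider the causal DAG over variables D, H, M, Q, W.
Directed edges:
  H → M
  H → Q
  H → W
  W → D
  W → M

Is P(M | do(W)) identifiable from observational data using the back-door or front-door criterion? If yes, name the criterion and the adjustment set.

desc(W)\{W}={D,M}; candidates ⊆ {H,Q}.
size 0: {}; under {} W still reaches {H,M,Q} ∋ M.
{H}: W⊥M given {H} in G with W→· removed — back-door holds.
P(M|do(W)) = Σ_{H} P(M|W,H)·P(H).

P(M|do(W)): backdoor, adjust for {H}.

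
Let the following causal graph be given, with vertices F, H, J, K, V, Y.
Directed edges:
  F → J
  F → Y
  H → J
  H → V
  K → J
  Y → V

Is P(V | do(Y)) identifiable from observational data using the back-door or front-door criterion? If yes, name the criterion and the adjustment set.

P(V|do(Y)): backdoor, adjust for ∅.

desc(Y)\{Y}={V}; candidates ⊆ {F,H,J,K}.
∅: Y⊥V given ∅ in G with Y→· removed — back-door holds.
P(V|do(Y)) = P(V|Y) — no adjustment needed.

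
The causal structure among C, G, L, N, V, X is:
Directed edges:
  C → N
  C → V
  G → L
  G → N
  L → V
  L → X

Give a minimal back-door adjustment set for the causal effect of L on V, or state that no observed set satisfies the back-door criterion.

desc(L)\{L}={V,X}; candidates ⊆ {C,G,N}.
∅: L⊥V given ∅ in G with L→· removed — back-door holds.

L→V: minimal back-door set ∅.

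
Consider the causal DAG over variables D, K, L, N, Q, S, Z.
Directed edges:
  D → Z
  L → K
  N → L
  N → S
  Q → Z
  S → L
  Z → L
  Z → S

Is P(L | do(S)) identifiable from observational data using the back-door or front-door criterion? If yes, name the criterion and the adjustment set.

P(L|do(S)): backdoor, adjust for {N, Z}.

desc(S)\{S}={K,L}; candidates ⊆ {D,N,Q,Z}.
size 0: {}; under {} S still reaches {D,K,L,N,Q,Z} ∋ L.
size 1: {D}, {N}, {Q} …(+1); under {D} S still reaches {K,L,N,Q,Z} ∋ L.
{N,Z}: S⊥L given {N,Z} in G with S→· removed — back-door holds.
P(L|do(S)) = Σ_{N,Z} P(L|S,N,Z)·P(N,Z).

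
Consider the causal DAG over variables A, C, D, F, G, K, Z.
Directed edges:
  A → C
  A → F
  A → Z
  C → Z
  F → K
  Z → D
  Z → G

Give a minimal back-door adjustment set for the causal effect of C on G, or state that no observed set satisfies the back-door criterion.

C→G: minimal back-door set {A}.

desc(C)\{C}={D,G,Z}; candidates ⊆ {A,F,K}.
size 0: {}; under {} C still reaches {A,D,F,G,K,Z} ∋ G.
{A}: C⊥G given {A} in G with C→· removed — back-door holds.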